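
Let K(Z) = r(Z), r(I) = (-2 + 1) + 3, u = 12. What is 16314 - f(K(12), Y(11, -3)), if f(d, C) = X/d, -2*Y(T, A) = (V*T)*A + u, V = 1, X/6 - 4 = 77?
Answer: 16071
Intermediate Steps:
X = 486 (X = 24 + 6*77 = 24 + 462 = 486)
r(I) = 2 (r(I) = -1 + 3 = 2)
K(Z) = 2
Y(T, A) = -6 - A*T/2 (Y(T, A) = -((1*T)*A + 12)/2 = -(T*A + 12)/2 = -(A*T + 12)/2 = -(12 + A*T)/2 = -6 - A*T/2)
f(d, C) = 486/d
16314 - f(K(12), Y(11, -3)) = 16314 - 486/2 = 16314 - 1*243 = 16314 - 243 = 16071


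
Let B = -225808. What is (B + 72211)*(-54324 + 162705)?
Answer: -16646996457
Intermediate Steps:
(B + 72211)*(-54324 + 162705) = (-225808 + 72211)*(-54324 + 162705) = -153597*108381 = -16646996457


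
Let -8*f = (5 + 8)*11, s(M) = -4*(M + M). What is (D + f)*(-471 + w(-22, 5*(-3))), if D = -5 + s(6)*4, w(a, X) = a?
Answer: 847467/8 ≈ 1.0593e+5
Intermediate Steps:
s(M) = -8*M
f = -143/8 (f = -(5 + 8)*11/8 = -13*11/8 = -⅛*143 = -143/8 ≈ -17.875)
D = -197 (D = -5 - 8*6*4 = -5 - 48*4 = -5 - 192 = -197)
(D + f)*(-471 + w(-22, 5*(-3))) = (-197 - 143/8)*(-471 - 22) = -1719/8*(-493) = 847467/8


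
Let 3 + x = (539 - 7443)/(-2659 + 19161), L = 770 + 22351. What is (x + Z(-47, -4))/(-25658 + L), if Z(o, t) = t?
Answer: 61209/20932787 ≈ 0.0029241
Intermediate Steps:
L = 23121
x = -28205/8251 (x = -3 + (539 - 7443)/(-2659 + 19161) = -3 - 6904/16502 = -3 - 6904*1/16502 = -3 - 3452/8251 = -28205/8251 ≈ -3.4184)
(x + Z(-47, -4))/(-25658 + L) = (-28205/8251 - 4)/(-25658 + 23121) = -61209/8251/(-2537) = -61209/8251*(-1/2537) = 61209/20932787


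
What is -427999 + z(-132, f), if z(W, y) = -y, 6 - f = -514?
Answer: -428519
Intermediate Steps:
f = 520 (f = 6 - 1*(-514) = 6 + 514 = 520)
-427999 + z(-132, f) = -427999 - 1*520 = -427999 - 520 = -428519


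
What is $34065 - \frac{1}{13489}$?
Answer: $\frac{459502784}{13489} \approx 34065.0$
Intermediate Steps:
$34065 - \frac{1}{13489} = \frac{459502784}{13489}$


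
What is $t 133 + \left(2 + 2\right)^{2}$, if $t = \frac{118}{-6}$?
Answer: $- \frac{7799}{3} \approx -2599.7$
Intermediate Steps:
$t = - \frac{59}{3}$ ($t = 118 \left(- \frac{1}{6}\right) = - \frac{59}{3} \approx -19.667$)
$t 133 + \left(2 + 2\right)^{2} = \left(- \frac{59}{3}\right) 133 + \left(2 + 2\right)^{2} = - \frac{7847}{3} + 4^{2} = - \frac{7847}{3} + 16 = - \frac{7799}{3}$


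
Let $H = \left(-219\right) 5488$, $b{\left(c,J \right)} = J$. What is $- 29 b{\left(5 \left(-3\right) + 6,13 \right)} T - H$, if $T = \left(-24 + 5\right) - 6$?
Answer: $1211297$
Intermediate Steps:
$H = -1201872$
$T = -25$ ($T = -19 - 6 = -25$)
$- 29 b{\left(5 \left(-3\right) + 6,13 \right)} T - H = \left(-29\right) 13 \left(-25\right) - -1201872 = \left(-377\right) \left(-25\right) + 1201872 = 9425 + 1201872 = 1211297$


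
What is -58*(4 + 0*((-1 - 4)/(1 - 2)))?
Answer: -232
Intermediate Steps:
-58*(4 + 0*((-1 - 4)/(1 - 2))) = -58*(4 + 0*(-5/(-1))) = -58*(4 + 0*(-5*(-1))) = -58*(4 + 0*5) = -58*(4 + 0) = -58*4 = -232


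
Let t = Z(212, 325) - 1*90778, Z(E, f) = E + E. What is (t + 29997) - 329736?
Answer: -390093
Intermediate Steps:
Z(E, f) = 2*E
t = -90354 (t = 2*212 - 1*90778 = 424 - 90778 = -90354)
(t + 29997) - 329736 = (-90354 + 29997) - 329736 = -60357 - 329736 = -390093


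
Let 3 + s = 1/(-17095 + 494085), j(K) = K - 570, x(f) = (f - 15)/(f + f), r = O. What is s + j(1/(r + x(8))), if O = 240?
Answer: -1047609794237/1828302670 ≈ -573.00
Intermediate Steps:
r = 240
x(f) = (-15 + f)/(2*f) (x(f) = (-15 + f)/((2*f)) = (-15 + f)*(1/(2*f)) = (-15 + f)/(2*f))
j(K) = -570 + K
s = -1430969/476990 (s = -3 + 1/(-17095 + 494085) = -3 + 1/476990 = -1430969/476990 ≈ -3.0000)
s + j(1/(r + x(8))) = -1430969/476990 + (-570 + 1/(240 + (½)*(-15 + 8)/8)) = -1430969/476990 + (-570 + 1/(240 + (½)*(⅛)*(-7))) = -1430969/476990 + (-570 + 1/(240 - 7/16)) = -1430969/476990 + (-570 + 1/(3833/16)) = -1430969/476990 + (-570 + 16/3833) = -1430969/476990 - 2184794/3833 = -1047609794237/1828302670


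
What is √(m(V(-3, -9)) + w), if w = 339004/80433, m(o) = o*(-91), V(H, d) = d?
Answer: √65750135583/8937 ≈ 28.692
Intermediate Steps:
m(o) = -91*o
w = 339004/80433 (w = 339004*(1/80433) = 339004/80433 ≈ 4.2147)
√(m(V(-3, -9)) + w) = √(-91*(-9) + 339004/80433) = √(819 + 339004/80433) = √(66213631/80433) = √65750135583/8937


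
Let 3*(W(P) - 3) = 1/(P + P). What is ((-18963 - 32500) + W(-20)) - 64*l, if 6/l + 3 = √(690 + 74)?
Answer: -932482999/18120 - 768*√191/755 ≈ -51476.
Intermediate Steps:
W(P) = 3 + 1/(6*P) (W(P) = 3 + 1/(3*(P + P)) = 3 + 1/(3*((2*P))) = 3 + (1/(2*P))/3 = 3 + 1/(6*P))
l = 6/(-3 + 2*√191) (l = 6/(-3 + √(690 + 74)) = 6/(-3 + √764) = 6/(-3 + 2*√191) ≈ 0.24350)
((-18963 - 32500) + W(-20)) - 64*l = ((-18963 - 32500) + (3 + (⅙)/(-20))) - 64*(18/755 + 12*√191/755) = (-51463 + (3 + (⅙)*(-1/20))) + (-1152/755 - 768*√191/755) = (-51463 + (3 - 1/120)) + (-1152/755 - 768*√191/755) = (-51463 + 359/120) + (-1152/755 - 768*√191/755) = -6175201/120 + (-1152/755 - 768*√191/755) = -932482999/18120 - 768*√191/755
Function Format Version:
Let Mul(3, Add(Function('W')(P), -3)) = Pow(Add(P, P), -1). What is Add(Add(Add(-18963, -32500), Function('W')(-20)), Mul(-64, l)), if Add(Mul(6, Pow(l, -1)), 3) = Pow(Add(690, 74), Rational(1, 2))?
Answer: Add(Rational(-932482999, 18120), Mul(Rational(-768, 755), Pow(191, Rational(1, 2)))) ≈ -51476.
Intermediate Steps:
Function('W')(P) = Add(3, Mul(Rational(1, 6), Pow(P, -1))) (Function('W')(P) = Add(3, Mul(Rational(1, 3), Pow(Add(P, P), -1))) = Add(3, Mul(Rational(1, 3), Pow(Mul(2, P), -1))) = Add(3, Mul(Rational(1, 3), Mul(Rational(1, 2), Pow(P, -1)))) = Add(3, Mul(Rational(1, 6), Pow(P, -1))))
l = Mul(6, Pow(Add(-3, Mul(2, Pow(191, Rational(1, 2)))), -1)) (l = Mul(6, Pow(Add(-3, Pow(Add(690, 74), Rational(1, 2))), -1)) = Mul(6, Pow(Add(-3, Pow(764, Rational(1, 2))), -1)) = Mul(6, Pow(Add(-3, Mul(2, Pow(191, Rational(1, 2)))), -1)) ≈ 0.24350)
Add(Add(Add(-18963, -32500), Function('W')(-20)), Mul(-64, l)) = Add(Add(Add(-18963, -32500), Add(3, Mul(Rational(1, 6), Pow(-20, -1)))), Mul(-64, Add(Rational(18, 755), Mul(Rational(12, 755), Pow(191, Rational(1, 2)))))) = Add(Add(-51463, Add(3, Mul(Rational(1, 6), Rational(-1, 20)))), Add(Rational(-1152, 755), Mul(Rational(-768, 755), Pow(191, Rational(1, 2))))) = Add(Add(-51463, Add(3, Rational(-1, 120))), Add(Rational(-1152, 755), Mul(Rational(-768, 755), Pow(191, Rational(1, 2))))) = Add(Add(-51463, Rational(359, 120)), Add(Rational(-1152, 755), Mul(Rational(-768, 755), Pow(191, Rational(1, 2))))) = Add(Rational(-6175201, 120), Add(Rational(-1152, 755), Mul(Rational(-768, 755), Pow(191, Rational(1, 2))))) = Add(Rational(-932482999, 18120), Mul(Rational(-768, 755), Pow(191, Rational(1, 2))))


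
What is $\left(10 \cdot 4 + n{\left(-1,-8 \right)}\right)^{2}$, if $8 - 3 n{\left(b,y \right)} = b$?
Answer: $1849$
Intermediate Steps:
$n{\left(b,y \right)} = \frac{8}{3} - \frac{b}{3}$
$\left(10 \cdot 4 + n{\left(-1,-8 \right)}\right)^{2} = \left(10 \cdot 4 + \left(\frac{8}{3} - - \frac{1}{3}\right)\right)^{2} = \left(40 + \left(\frac{8}{3} + \frac{1}{3}\right)\right)^{2} = \left(40 + 3\right)^{2} = 43^{2} = 1849$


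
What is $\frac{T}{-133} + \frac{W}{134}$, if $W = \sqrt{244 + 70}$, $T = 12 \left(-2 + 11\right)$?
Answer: $- \frac{108}{133} + \frac{\sqrt{314}}{134} \approx -0.67979$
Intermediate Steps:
$T = 108$ ($T = 12 \cdot 9 = 108$)
$W = \sqrt{314} \approx 17.72$
$\frac{T}{-133} + \frac{W}{134} = \frac{108}{-133} + \frac{\sqrt{314}}{134} = 108 \left(- \frac{1}{133}\right) + \sqrt{314} \cdot \frac{1}{134} = - \frac{108}{133} + \frac{\sqrt{314}}{134}$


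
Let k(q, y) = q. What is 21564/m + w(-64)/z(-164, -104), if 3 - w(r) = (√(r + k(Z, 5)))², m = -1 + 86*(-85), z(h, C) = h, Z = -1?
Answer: -336137/99917 ≈ -3.3642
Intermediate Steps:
m = -7311 (m = -1 - 7310 = -7311)
w(r) = 4 - r (w(r) = 3 - (√(r - 1))² = 3 - (√(-1 + r))² = 3 - (-1 + r) = 3 + (1 - r) = 4 - r)
21564/m + w(-64)/z(-164, -104) = 21564/(-7311) + (4 - 1*(-64))/(-164) = 21564*(-1/7311) + (4 + 64)*(-1/164) = -7188/2437 + 68*(-1/164) = -7188/2437 - 17/41 = -336137/99917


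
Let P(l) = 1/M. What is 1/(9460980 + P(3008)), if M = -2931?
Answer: 2931/27730132379 ≈ 1.0570e-7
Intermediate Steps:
P(l) = -1/2931 (P(l) = 1/(-2931) = -1/2931)
1/(9460980 + P(3008)) = 1/(9460980 - 1/2931) = 1/(27730132379/2931) = 2931/27730132379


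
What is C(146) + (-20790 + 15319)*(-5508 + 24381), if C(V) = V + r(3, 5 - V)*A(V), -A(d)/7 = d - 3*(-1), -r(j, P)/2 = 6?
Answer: -103241521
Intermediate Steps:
r(j, P) = -12 (r(j, P) = -2*6 = -12)
A(d) = -21 - 7*d (A(d) = -7*(d - 3*(-1)) = -7*(d + 3) = -7*(3 + d) = -21 - 7*d)
C(V) = 252 + 85*V (C(V) = V - 12*(-21 - 7*V) = V + (252 + 84*V) = 252 + 85*V)
C(146) + (-20790 + 15319)*(-5508 + 24381) = (252 + 85*146) + (-20790 + 15319)*(-5508 + 24381) = (252 + 12410) - 5471*18873 = 12662 - 103254183 = -103241521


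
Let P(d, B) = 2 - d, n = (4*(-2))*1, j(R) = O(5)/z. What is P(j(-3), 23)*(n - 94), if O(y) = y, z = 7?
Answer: -918/7 ≈ -131.14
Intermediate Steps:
j(R) = 5/7
n = -8 (n = -8*1 = -8)
P(j(-3), 23)*(n - 94) = (2 - 1*5/7)*(-8 - 94) = (2 - 5/7)*(-102) = (9/7)*(-102) = -918/7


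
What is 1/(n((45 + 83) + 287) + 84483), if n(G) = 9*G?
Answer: 1/88218 ≈ 1.1336e-5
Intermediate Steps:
1/(n((45 + 83) + 287) + 84483) = 1/(9*((45 + 83) + 287) + 84483) = 1/(9*(128 + 287) + 84483) = 1/(9*415 + 84483) = 1/(3735 + 84483) = 1/88218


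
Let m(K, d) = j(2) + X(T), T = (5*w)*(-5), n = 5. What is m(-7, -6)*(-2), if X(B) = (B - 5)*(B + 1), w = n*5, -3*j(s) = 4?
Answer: -2358712/3 ≈ -7.8624e+5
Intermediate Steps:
j(s) = -4/3 (j(s) = -⅓*4 = -4/3)
w = 25 (w = 5*5 = 25)
T = -625 (T = (5*25)*(-5) = 125*(-5) = -625)
X(B) = (1 + B)*(-5 + B) (X(B) = (-5 + B)*(1 + B) = (1 + B)*(-5 + B))
m(K, d) = 1179356/3 (m(K, d) = -4/3 + (-5 + (-625)² - 4*(-625)) = -4/3 + (-5 + 390625 + 2500) = -4/3 + 393120 = 1179356/3)
m(-7, -6)*(-2) = (1179356/3)*(-2) = -2358712/3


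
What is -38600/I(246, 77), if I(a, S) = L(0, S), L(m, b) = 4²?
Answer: -4825/2 ≈ -2412.5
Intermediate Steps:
L(m, b) = 16
I(a, S) = 16
-38600/I(246, 77) = -38600/16 = -38600*1/16 = -4825/2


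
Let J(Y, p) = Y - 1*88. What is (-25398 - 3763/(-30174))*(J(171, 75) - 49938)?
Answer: 38206652904095/30174 ≈ 1.2662e+9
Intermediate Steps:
J(Y, p) = -88 + Y (J(Y, p) = Y - 88 = -88 + Y)
(-25398 - 3763/(-30174))*(J(171, 75) - 49938) = (-25398 - 3763/(-30174))*((-88 + 171) - 49938) = (-25398 - 3763*(-1/30174))*(83 - 49938) = (-25398 + 3763/30174)*(-49855) = -766355489/30174*(-49855) = 38206652904095/30174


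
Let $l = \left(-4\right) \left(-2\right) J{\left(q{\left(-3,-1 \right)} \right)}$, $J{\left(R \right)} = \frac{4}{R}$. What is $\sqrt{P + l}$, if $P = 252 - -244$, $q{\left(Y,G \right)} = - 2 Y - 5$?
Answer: $4 \sqrt{33} \approx 22.978$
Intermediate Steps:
$q{\left(Y,G \right)} = -5 - 2 Y$
$l = 32$ ($l = \left(-4\right) \left(-2\right) \frac{4}{-5 - -6} = 8 \frac{4}{-5 + 6} = 8 \cdot \frac{4}{1} = 8 \cdot 4 \cdot 1 = 8 \cdot 4 = 32$)
$P = 496$ ($P = 252 + 244 = 496$)
$\sqrt{P + l} = \sqrt{496 + 32} = \sqrt{528} = 4 \sqrt{33}$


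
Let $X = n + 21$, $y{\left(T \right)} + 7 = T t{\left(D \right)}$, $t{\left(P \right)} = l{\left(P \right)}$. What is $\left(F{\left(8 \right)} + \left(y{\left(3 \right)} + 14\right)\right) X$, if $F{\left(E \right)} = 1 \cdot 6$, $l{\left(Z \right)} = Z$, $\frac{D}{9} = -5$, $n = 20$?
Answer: $-5002$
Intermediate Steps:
$D = -45$ ($D = 9 \left(-5\right) = -45$)
$t{\left(P \right)} = P$
$y{\left(T \right)} = -7 - 45 T$ ($y{\left(T \right)} = -7 + T \left(-45\right) = -7 - 45 T$)
$X = 41$ ($X = 20 + 21 = 41$)
$F{\left(E \right)} = 6$
$\left(F{\left(8 \right)} + \left(y{\left(3 \right)} + 14\right)\right) X = \left(6 + \left(\left(-7 - 135\right) + 14\right)\right) 41 = \left(6 + \left(-142 + 14\right)\right) 41 = \left(6 - 128\right) 41 = \left(-122\right) 41 = -5002$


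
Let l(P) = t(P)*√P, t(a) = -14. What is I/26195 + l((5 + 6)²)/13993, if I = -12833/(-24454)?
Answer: -14066942493/1280504487470 ≈ -0.010985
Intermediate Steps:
l(P) = -14*√P
I = 12833/24454 (I = -12833*(-1/24454) = 12833/24454 ≈ 0.52478)
I/26195 + l((5 + 6)²)/13993 = (12833/24454)/26195 - 14*√((5 + 6)²)/13993 = (12833/24454)*(1/26195) - 14*√(11²)*(1/13993) = 12833/640572530 - 14*√121*(1/13993) = 12833/640572530 - 14*11*(1/13993) = 12833/640572530 - 154*1/13993 = 12833/640572530 - 22/1999 = -14066942493/1280504487470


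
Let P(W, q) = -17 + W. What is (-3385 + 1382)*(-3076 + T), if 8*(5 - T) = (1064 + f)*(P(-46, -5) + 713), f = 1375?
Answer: 1612332877/4 ≈ 4.0308e+8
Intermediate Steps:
T = -792655/4 (T = 5 - (1064 + 1375)*((-17 - 46) + 713)/8 = 5 - 2439*(-63 + 713)/8 = 5 - 2439*650/8 = 5 - ⅛*1585350 = 5 - 792675/4 = -792655/4 ≈ -1.9816e+5)
(-3385 + 1382)*(-3076 + T) = (-3385 + 1382)*(-3076 - 792655/4) = -2003*(-804959/4) = 1612332877/4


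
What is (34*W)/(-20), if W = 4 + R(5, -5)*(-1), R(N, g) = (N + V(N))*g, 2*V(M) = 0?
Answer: -493/10 ≈ -49.300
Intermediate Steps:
V(M) = 0 (V(M) = (1/2)*0 = 0)
R(N, g) = N*g (R(N, g) = (N + 0)*g = N*g)
W = 29 (W = 4 + (5*(-5))*(-1) = 4 - 25*(-1) = 4 + 25 = 29)
(34*W)/(-20) = (34*29)/(-20) = 986*(-1/20) = -493/10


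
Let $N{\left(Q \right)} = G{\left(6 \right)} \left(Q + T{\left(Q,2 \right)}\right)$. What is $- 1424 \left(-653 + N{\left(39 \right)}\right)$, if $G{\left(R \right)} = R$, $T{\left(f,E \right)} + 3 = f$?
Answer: $289072$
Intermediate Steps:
$T{\left(f,E \right)} = -3 + f$
$N{\left(Q \right)} = -18 + 12 Q$ ($N{\left(Q \right)} = 6 \left(Q + \left(-3 + Q\right)\right) = 6 \left(-3 + 2 Q\right) = -18 + 12 Q$)
$- 1424 \left(-653 + N{\left(39 \right)}\right) = - 1424 \left(-653 + \left(-18 + 12 \cdot 39\right)\right) = - 1424 \left(-653 + \left(-18 + 468\right)\right) = - 1424 \left(-653 + 450\right) = \left(-1424\right) \left(-203\right) = 289072$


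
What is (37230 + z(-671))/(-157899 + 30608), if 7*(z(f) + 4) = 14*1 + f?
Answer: -259925/891037 ≈ -0.29171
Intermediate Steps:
z(f) = -2 + f/7 (z(f) = -4 + (14*1 + f)/7 = -4 + (14 + f)/7 = -4 + (2 + f/7) = -2 + f/7)
(37230 + z(-671))/(-157899 + 30608) = (37230 + (-2 + (⅐)*(-671)))/(-157899 + 30608) = (37230 + (-2 - 671/7))/(-127291) = (37230 - 685/7)*(-1/127291) = (259925/7)*(-1/127291) = -259925/891037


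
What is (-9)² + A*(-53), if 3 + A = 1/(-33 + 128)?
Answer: 22747/95 ≈ 239.44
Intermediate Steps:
A = -284/95 (A = -3 + 1/(-33 + 128) = -3 + 1/95 = -284/95 ≈ -2.9895)
(-9)² + A*(-53) = (-9)² - 284/95*(-53) = 81 + 15052/95 = 22747/95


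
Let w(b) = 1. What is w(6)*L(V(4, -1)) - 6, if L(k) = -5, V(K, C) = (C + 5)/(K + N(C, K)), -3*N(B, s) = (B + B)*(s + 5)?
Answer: -11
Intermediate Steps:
N(B, s) = -2*B*(5 + s)/3 (N(B, s) = -(B + B)*(s + 5)/3 = -2*B*(5 + s)/3)
V(K, C) = (5 + C)/(K - 2*C*(5 + K)/3) (V(K, C) = (C + 5)/(K - 2*C*(5 + K)/3) = (5 + C)/(K - 2*C*(5 + K)/3))
w(6)*L(V(4, -1)) - 6 = 1*(-5) - 6 = -5 - 6 = -11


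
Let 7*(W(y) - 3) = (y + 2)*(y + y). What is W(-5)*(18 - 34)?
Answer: -816/7 ≈ -116.57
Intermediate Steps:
W(y) = 3 + 2*y*(2 + y)/7 (W(y) = 3 + ((y + 2)*(y + y))/7 = 3 + ((2 + y)*(2*y))/7 = 3 + (2*y*(2 + y))/7 = 3 + 2*y*(2 + y)/7)
W(-5)*(18 - 34) = (3 + (2/7)*(-5)² + (4/7)*(-5))*(18 - 34) = (3 + (2/7)*25 - 20/7)*(-16) = (3 + 50/7 - 20/7)*(-16) = (51/7)*(-16) = -816/7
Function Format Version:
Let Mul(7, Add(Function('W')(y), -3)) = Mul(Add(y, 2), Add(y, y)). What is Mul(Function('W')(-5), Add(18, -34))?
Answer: Rational(-816, 7) ≈ -116.57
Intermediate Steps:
Function('W')(y) = Add(3, Mul(Rational(2, 7), y, Add(2, y))) (Function('W')(y) = Add(3, Mul(Rational(1, 7), Mul(Add(y, 2), Add(y, y)))) = Add(3, Mul(Rational(1, 7), Mul(Add(2, y), Mul(2, y)))) = Add(3, Mul(Rational(1, 7), Mul(2, y, Add(2, y)))) = Add(3, Mul(Rational(2, 7), y, Add(2, y))))
Mul(Function('W')(-5), Add(18, -34)) = Mul(Add(3, Mul(Rational(2, 7), Pow(-5, 2)), Mul(Rational(4, 7), -5)), Add(18, -34)) = Mul(Add(3, Mul(Rational(2, 7), 25), Rational(-20, 7)), -16) = Mul(Add(3, Rational(50, 7), Rational(-20, 7)), -16) = Mul(Rational(51, 7), -16) = Rational(-816, 7)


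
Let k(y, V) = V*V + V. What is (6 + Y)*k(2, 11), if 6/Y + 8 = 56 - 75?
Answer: 2288/3 ≈ 762.67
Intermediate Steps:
k(y, V) = V + V² (k(y, V) = V² + V = V + V²)
Y = -2/9 (Y = 6/(-8 + (56 - 75)) = 6/(-8 - 19) = 6/(-27) = 6*(-1/27) = -2/9 ≈ -0.22222)
(6 + Y)*k(2, 11) = (6 - 2/9)*(11*(1 + 11)) = 52*(11*12)/9 = (52/9)*132 = 2288/3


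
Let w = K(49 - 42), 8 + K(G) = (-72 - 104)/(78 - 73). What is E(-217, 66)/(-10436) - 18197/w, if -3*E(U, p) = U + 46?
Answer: 237376787/563544 ≈ 421.22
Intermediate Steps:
K(G) = -216/5 (K(G) = -8 + (-72 - 104)/(78 - 73) = -8 - 176/5 = -216/5)
w = -216/5 ≈ -43.200
E(U, p) = -46/3 - U/3 (E(U, p) = -(U + 46)/3 = -(46 + U)/3 = -46/3 - U/3)
E(-217, 66)/(-10436) - 18197/w = (-46/3 - ⅓*(-217))/(-10436) - 18197/(-216/5) = (-46/3 + 217/3)*(-1/10436) - 18197*(-5/216) = 57*(-1/10436) + 90985/216 = -57/10436 + 90985/216 = 237376787/563544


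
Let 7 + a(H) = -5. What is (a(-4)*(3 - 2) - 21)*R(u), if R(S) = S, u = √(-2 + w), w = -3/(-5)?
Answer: -33*I*√35/5 ≈ -39.046*I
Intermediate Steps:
w = ⅗ (w = -3*(-⅕) = ⅗ ≈ 0.60000)
a(H) = -12 (a(H) = -7 - 5 = -12)
u = I*√35/5 (u = √(-2 + ⅗) = √(-7/5) = I*√35/5 ≈ 1.1832*I)
(a(-4)*(3 - 2) - 21)*R(u) = (-12*(3 - 2) - 21)*(I*√35/5) = (-12*1 - 21)*(I*√35/5) = (-12 - 21)*(I*√35/5) = -33*I*√35/5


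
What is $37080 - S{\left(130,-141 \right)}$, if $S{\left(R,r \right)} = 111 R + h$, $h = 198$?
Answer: $22452$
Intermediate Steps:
$S{\left(R,r \right)} = 198 + 111 R$ ($S{\left(R,r \right)} = 111 R + 198 = 198 + 111 R$)
$37080 - S{\left(130,-141 \right)} = 37080 - \left(198 + 111 \cdot 130\right) = 37080 - \left(198 + 14430\right) = 37080 - 14628 = 22452$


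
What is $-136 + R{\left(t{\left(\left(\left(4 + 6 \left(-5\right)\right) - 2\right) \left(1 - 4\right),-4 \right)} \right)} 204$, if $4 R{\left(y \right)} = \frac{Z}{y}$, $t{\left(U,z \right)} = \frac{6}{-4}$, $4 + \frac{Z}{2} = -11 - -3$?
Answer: $680$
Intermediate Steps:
$Z = -24$ ($Z = -8 + 2 \left(-11 - -3\right) = -8 + 2 \left(-11 + 3\right) = -8 + 2 \left(-8\right) = -8 - 16 = -24$)
$t{\left(U,z \right)} = - \frac{3}{2}$ ($t{\left(U,z \right)} = 6 \left(- \frac{1}{4}\right) = - \frac{3}{2}$)
$R{\left(y \right)} = - \frac{6}{y}$ ($R{\left(y \right)} = \frac{\left(-24\right) \frac{1}{y}}{4} = - \frac{6}{y}$)
$-136 + R{\left(t{\left(\left(\left(4 + 6 \left(-5\right)\right) - 2\right) \left(1 - 4\right),-4 \right)} \right)} 204 = -136 + - \frac{6}{- \frac{3}{2}} \cdot 204 = -136 + \left(-6\right) \left(- \frac{2}{3}\right) 204 = -136 + 4 \cdot 204 = -136 + 816 = 680$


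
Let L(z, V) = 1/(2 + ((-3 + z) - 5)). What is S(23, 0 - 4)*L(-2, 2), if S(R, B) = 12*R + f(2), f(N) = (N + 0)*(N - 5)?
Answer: -135/4 ≈ -33.750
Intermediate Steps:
f(N) = N*(-5 + N)
L(z, V) = 1/(-6 + z) (L(z, V) = 1/(2 + (-8 + z)) = 1/(-6 + z))
S(R, B) = -6 + 12*R (S(R, B) = 12*R + 2*(-5 + 2) = 12*R + 2*(-3) = 12*R - 6 = -6 + 12*R)
S(23, 0 - 4)*L(-2, 2) = (-6 + 12*23)/(-6 - 2) = (-6 + 276)/(-8) = 270*(-⅛) = -135/4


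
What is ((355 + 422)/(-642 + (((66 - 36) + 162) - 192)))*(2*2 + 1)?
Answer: -1295/214 ≈ -6.0514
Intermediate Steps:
((355 + 422)/(-642 + (((66 - 36) + 162) - 192)))*(2*2 + 1) = (777/(-642 + ((30 + 162) - 192)))*(4 + 1) = (777/(-642 + (192 - 192)))*5 = (777/(-642 + 0))*5 = (777/(-642))*5 = (777*(-1/642))*5 = -259/214*5 = -1295/214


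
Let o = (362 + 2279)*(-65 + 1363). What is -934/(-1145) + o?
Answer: 3925081544/1145 ≈ 3.4280e+6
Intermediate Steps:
o = 3428018 (o = 2641*1298 = 3428018)
-934/(-1145) + o = -934/(-1145) + 3428018 = -934*(-1/1145) + 3428018 = 934/1145 + 3428018 = 3925081544/1145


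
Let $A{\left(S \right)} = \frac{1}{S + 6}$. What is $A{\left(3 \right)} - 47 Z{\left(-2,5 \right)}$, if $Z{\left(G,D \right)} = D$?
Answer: $- \frac{2114}{9} \approx -234.89$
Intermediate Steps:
$A{\left(S \right)} = \frac{1}{6 + S}$
$A{\left(3 \right)} - 47 Z{\left(-2,5 \right)} = \frac{1}{6 + 3} - 235 = \frac{1}{9} - 235 = - \frac{2114}{9}$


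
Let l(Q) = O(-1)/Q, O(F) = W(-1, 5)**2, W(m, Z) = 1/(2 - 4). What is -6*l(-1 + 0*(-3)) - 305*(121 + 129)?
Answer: -152497/2 ≈ -76249.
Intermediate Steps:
W(m, Z) = -1/2 (W(m, Z) = 1/(-2) = -1/2)
O(F) = 1/4 (O(F) = (-1/2)**2 = 1/4)
l(Q) = 1/(4*Q)
-6*l(-1 + 0*(-3)) - 305*(121 + 129) = -3/(2*(-1 + 0*(-3))) - 305*(121 + 129) = -3/(2*(-1 + 0)) - 305*250 = -3/(2*(-1)) - 76250 = -3*(-1)/2 - 76250 = -6*(-1/4) - 76250 = 3/2 - 76250 = -152497/2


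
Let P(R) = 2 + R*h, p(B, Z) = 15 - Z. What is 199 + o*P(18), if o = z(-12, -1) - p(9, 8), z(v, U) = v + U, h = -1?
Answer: 519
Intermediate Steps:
z(v, U) = U + v
P(R) = 2 - R (P(R) = 2 + R*(-1) = 2 - R)
o = -20 (o = (-1 - 12) - (15 - 1*8) = -13 - (15 - 8) = -13 - 1*7 = -13 - 7 = -20)
199 + o*P(18) = 199 - 20*(2 - 1*18) = 199 - 20*(2 - 18) = 199 - 20*(-16) = 199 + 320 = 519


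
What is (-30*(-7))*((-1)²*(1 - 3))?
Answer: -420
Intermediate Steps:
(-30*(-7))*((-1)²*(1 - 3)) = 210*(1*(-2)) = 210*(-2) = -420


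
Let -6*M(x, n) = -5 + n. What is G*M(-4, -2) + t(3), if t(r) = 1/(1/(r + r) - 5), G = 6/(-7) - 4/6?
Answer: -518/261 ≈ -1.9847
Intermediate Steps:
M(x, n) = ⅚ - n/6 (M(x, n) = -(-5 + n)/6 = ⅚ - n/6)
G = -32/21 (G = 6*(-⅐) - 4*⅙ = -6/7 - ⅔ = -32/21 ≈ -1.5238)
t(r) = 1/(-5 + 1/(2*r)) (t(r) = 1/(1/(2*r) - 5) = 1/(-5 + 1/(2*r)))
G*M(-4, -2) + t(3) = -32*(⅚ - ⅙*(-2))/21 - 2*3/(-1 + 10*3) = -32*(⅚ + ⅓)/21 - 2*3/(-1 + 30) = -32/21*7/6 - 2*3/29 = -16/9 - 2*3*1/29 = -16/9 - 6/29 = -518/261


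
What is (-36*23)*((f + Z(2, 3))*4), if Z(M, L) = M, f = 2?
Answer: -13248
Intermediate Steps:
(-36*23)*((f + Z(2, 3))*4) = (-36*23)*((2 + 2)*4) = -3312*4 = -828*16 = -13248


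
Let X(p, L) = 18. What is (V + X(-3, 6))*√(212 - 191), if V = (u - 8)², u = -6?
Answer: 214*√21 ≈ 980.67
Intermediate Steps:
V = 196 (V = (-6 - 8)² = (-14)² = 196)
(V + X(-3, 6))*√(212 - 191) = (196 + 18)*√(212 - 191) = 214*√21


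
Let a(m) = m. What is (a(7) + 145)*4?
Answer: 608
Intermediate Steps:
(a(7) + 145)*4 = (7 + 145)*4 = 152*4 = 608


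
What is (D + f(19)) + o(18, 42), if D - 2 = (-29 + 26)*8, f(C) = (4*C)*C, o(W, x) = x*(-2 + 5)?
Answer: 1548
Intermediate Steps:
o(W, x) = 3*x (o(W, x) = x*3 = 3*x)
f(C) = 4*C**2
D = -22 (D = 2 + (-29 + 26)*8 = 2 - 3*8 = 2 - 24 = -22)
(D + f(19)) + o(18, 42) = (-22 + 4*19**2) + 3*42 = (-22 + 4*361) + 126 = (-22 + 1444) + 126 = 1422 + 126 = 1548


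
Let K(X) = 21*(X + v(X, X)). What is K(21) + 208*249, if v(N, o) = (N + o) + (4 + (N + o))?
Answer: 54081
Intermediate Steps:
v(N, o) = 4 + 2*N + 2*o (v(N, o) = (N + o) + (4 + N + o) = 4 + 2*N + 2*o)
K(X) = 84 + 105*X (K(X) = 21*(X + (4 + 2*X + 2*X)) = 21*(X + (4 + 4*X)) = 21*(4 + 5*X) = 84 + 105*X)
K(21) + 208*249 = (84 + 105*21) + 208*249 = (84 + 2205) + 51792 = 2289 + 51792 = 54081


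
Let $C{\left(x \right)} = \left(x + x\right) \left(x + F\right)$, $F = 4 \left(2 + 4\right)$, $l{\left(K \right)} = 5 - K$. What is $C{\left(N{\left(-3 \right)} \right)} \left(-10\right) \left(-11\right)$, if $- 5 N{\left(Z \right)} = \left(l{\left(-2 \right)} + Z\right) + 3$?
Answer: $- \frac{34804}{5} \approx -6960.8$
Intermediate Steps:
$F = 24$ ($F = 4 \cdot 6 = 24$)
$N{\left(Z \right)} = -2 - \frac{Z}{5}$ ($N{\left(Z \right)} = - \frac{\left(\left(5 - -2\right) + Z\right) + 3}{5} = - \frac{\left(\left(5 + 2\right) + Z\right) + 3}{5} = - \frac{\left(7 + Z\right) + 3}{5} = - \frac{10 + Z}{5} = -2 - \frac{Z}{5}$)
$C{\left(x \right)} = 2 x \left(24 + x\right)$ ($C{\left(x \right)} = \left(x + x\right) \left(x + 24\right) = 2 x \left(24 + x\right)$)
$C{\left(N{\left(-3 \right)} \right)} \left(-10\right) \left(-11\right) = 2 \left(-2 - - \frac{3}{5}\right) \left(24 - \frac{7}{5}\right) \left(-10\right) \left(-11\right) = 2 \left(-2 + \frac{3}{5}\right) \left(24 + \left(-2 + \frac{3}{5}\right)\right) \left(-10\right) \left(-11\right) = 2 \left(- \frac{7}{5}\right) \left(24 - \frac{7}{5}\right) \left(-10\right) \left(-11\right) = 2 \left(- \frac{7}{5}\right) \frac{113}{5} \left(-10\right) \left(-11\right) = \left(- \frac{1582}{25}\right) \left(-10\right) \left(-11\right) = \frac{3164}{5} \left(-11\right) = - \frac{34804}{5}$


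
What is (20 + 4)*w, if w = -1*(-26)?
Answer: 624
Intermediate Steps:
w = 26
(20 + 4)*w = (20 + 4)*26 = 24*26 = 624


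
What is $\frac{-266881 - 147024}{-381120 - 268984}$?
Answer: $\frac{413905}{650104} \approx 0.63667$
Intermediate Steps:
$\frac{-266881 - 147024}{-381120 - 268984} = - \frac{413905}{-650104} = \left(-413905\right) \left(- \frac{1}{650104}\right) = \frac{413905}{650104}$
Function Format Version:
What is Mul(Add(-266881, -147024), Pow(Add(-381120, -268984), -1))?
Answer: Rational(413905, 650104) ≈ 0.63667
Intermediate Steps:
Mul(Add(-266881, -147024), Pow(Add(-381120, -268984), -1)) = Mul(-413905, Pow(-650104, -1)) = Mul(-413905, Rational(-1, 650104)) = Rational(413905, 650104)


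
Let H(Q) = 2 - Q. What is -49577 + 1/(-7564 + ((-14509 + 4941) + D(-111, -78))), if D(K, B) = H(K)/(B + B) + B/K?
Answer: -4902472665505/98886029 ≈ -49577.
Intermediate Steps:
D(K, B) = B/K + (2 - K)/(2*B) (D(K, B) = (2 - K)/(B + B) + B/K = (2 - K)/((2*B)) + B/K = (2 - K)*(1/(2*B)) + B/K = (2 - K)/(2*B) + B/K = B/K + (2 - K)/(2*B))
-49577 + 1/(-7564 + ((-14509 + 4941) + D(-111, -78))) = -49577 + 1/(-7564 + ((-14509 + 4941) + (1/(-78) - 78/(-111) - ½*(-111)/(-78)))) = -49577 + 1/(-7564 + (-9568 + (-1/78 - 78*(-1/111) - ½*(-111)*(-1/78)))) = -49577 + 1/(-7564 + (-9568 + (-1/78 + 26/37 - 37/52))) = -49577 + 1/(-7564 + (-9568 - 125/5772)) = -49577 + 1/(-7564 - 55226621/5772) = -49577 + 1/(-98886029/5772) = -49577 - 5772/98886029 = -4902472665505/98886029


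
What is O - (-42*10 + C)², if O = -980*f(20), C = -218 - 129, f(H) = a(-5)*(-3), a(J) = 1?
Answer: -585349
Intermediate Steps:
f(H) = -3 (f(H) = 1*(-3) = -3)
C = -347
O = 2940 (O = -980*(-3) = 2940)
O - (-42*10 + C)² = 2940 - (-42*10 - 347)² = 2940 - (-420 - 347)² = 2940 - 1*(-767)² = 2940 - 1*588289 = 2940 - 588289 = -585349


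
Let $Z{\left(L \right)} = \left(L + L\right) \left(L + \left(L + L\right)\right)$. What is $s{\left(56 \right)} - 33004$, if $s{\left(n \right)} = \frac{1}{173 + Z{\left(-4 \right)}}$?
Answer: $- \frac{8878075}{269} \approx -33004.0$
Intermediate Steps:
$Z{\left(L \right)} = 6 L^{2}$ ($Z{\left(L \right)} = 2 L \left(L + 2 L\right) = 2 L 3 L = 6 L^{2}$)
$s{\left(n \right)} = \frac{1}{269}$ ($s{\left(n \right)} = \frac{1}{173 + 6 \left(-4\right)^{2}} = \frac{1}{173 + 6 \cdot 16} = \frac{1}{173 + 96} = \frac{1}{269}$)
$s{\left(56 \right)} - 33004 = \frac{1}{269} - 33004 = - \frac{8878075}{269}$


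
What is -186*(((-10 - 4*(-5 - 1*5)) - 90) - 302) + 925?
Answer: 68257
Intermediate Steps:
-186*(((-10 - 4*(-5 - 1*5)) - 90) - 302) + 925 = -186*(((-10 - 4*(-5 - 5)) - 90) - 302) + 925 = -186*(((-10 - 4*(-10)) - 90) - 302) + 925 = -186*(((-10 + 40) - 90) - 302) + 925 = -186*((30 - 90) - 302) + 925 = -186*(-60 - 302) + 925 = -186*(-362) + 925 = 67332 + 925 = 68257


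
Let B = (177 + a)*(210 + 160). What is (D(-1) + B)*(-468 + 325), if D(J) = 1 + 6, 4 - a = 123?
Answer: -3069781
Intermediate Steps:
a = -119 (a = 4 - 1*123 = 4 - 123 = -119)
D(J) = 7
B = 21460 (B = (177 - 119)*(210 + 160) = 58*370 = 21460)
(D(-1) + B)*(-468 + 325) = (7 + 21460)*(-468 + 325) = 21467*(-143) = -3069781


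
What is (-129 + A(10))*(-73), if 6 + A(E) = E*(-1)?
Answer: 10585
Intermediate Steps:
A(E) = -6 - E (A(E) = -6 + E*(-1) = -6 - E)
(-129 + A(10))*(-73) = (-129 + (-6 - 1*10))*(-73) = (-129 + (-6 - 10))*(-73) = (-129 - 16)*(-73) = -145*(-73) = 10585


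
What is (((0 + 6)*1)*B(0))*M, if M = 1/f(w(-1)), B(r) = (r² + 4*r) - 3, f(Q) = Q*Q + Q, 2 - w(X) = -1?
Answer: -3/2 ≈ -1.5000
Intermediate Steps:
w(X) = 3 (w(X) = 2 - 1*(-1) = 2 + 1 = 3)
f(Q) = Q + Q² (f(Q) = Q² + Q = Q + Q²)
B(r) = -3 + r² + 4*r
M = 1/12 (M = 1/(3*(1 + 3)) = 1/(3*4) = 1/12 ≈ 0.083333)
(((0 + 6)*1)*B(0))*M = (((0 + 6)*1)*(-3 + 0² + 4*0))*(1/12) = ((6*1)*(-3 + 0 + 0))*(1/12) = (6*(-3))*(1/12) = -18*1/12 = -3/2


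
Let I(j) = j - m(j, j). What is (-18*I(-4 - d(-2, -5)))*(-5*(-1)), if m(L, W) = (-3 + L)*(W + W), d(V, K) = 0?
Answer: 5400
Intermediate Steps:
m(L, W) = 2*W*(-3 + L) (m(L, W) = (-3 + L)*(2*W) = 2*W*(-3 + L))
I(j) = j - 2*j*(-3 + j)
(-18*I(-4 - d(-2, -5)))*(-5*(-1)) = (-18*(-4 - 1*0)*(7 - 2*(-4 - 1*0)))*(-5*(-1)) = -18*(-4 + 0)*(7 - 2*(-4 + 0))*5 = -(-72)*(7 - 2*(-4))*5 = -(-72)*(7 + 8)*5 = -(-72)*15*5 = -18*(-60)*5 = 1080*5 = 5400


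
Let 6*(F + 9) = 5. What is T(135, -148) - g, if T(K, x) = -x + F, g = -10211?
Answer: 62105/6 ≈ 10351.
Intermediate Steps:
F = -49/6 (F = -9 + (1/6)*5 = -9 + 5/6 = -49/6 ≈ -8.1667)
T(K, x) = -49/6 - x (T(K, x) = -x - 49/6 = -49/6 - x)
T(135, -148) - g = (-49/6 - 1*(-148)) - 1*(-10211) = (-49/6 + 148) + 10211 = 839/6 + 10211 = 62105/6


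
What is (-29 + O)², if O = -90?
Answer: 14161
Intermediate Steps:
(-29 + O)² = (-29 - 90)² = (-119)² = 14161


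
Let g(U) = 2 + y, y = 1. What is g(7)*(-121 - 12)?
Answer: -399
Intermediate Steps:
g(U) = 3 (g(U) = 2 + 1 = 3)
g(7)*(-121 - 12) = 3*(-121 - 12) = 3*(-133) = -399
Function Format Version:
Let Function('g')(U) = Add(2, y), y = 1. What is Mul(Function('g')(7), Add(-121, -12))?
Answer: -399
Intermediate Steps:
Function('g')(U) = 3 (Function('g')(U) = Add(2, 1) = 3)
Mul(Function('g')(7), Add(-121, -12)) = Mul(3, Add(-121, -12)) = Mul(3, -133) = -399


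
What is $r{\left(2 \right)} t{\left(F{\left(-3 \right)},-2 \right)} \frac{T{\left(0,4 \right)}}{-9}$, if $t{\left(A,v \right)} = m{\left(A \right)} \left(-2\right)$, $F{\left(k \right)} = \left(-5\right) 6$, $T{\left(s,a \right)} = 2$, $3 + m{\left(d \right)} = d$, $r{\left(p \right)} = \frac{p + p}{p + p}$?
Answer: $- \frac{44}{3} \approx -14.667$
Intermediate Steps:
$r{\left(p \right)} = 1$ ($r{\left(p \right)} = \frac{2 p}{2 p} = 2 p \frac{1}{2 p} = 1$)
$m{\left(d \right)} = -3 + d$
$F{\left(k \right)} = -30$
$t{\left(A,v \right)} = 6 - 2 A$ ($t{\left(A,v \right)} = \left(-3 + A\right) \left(-2\right) = 6 - 2 A$)
$r{\left(2 \right)} t{\left(F{\left(-3 \right)},-2 \right)} \frac{T{\left(0,4 \right)}}{-9} = 1 \left(6 - -60\right) \frac{2}{-9} = 1 \left(6 + 60\right) 2 \left(- \frac{1}{9}\right) = 1 \cdot 66 \left(- \frac{2}{9}\right) = 66 \left(- \frac{2}{9}\right) = - \frac{44}{3}$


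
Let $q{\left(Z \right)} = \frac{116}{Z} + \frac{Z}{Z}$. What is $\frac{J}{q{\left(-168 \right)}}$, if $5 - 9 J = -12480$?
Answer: $\frac{174790}{39} \approx 4481.8$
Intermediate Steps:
$J = \frac{12485}{9}$ ($J = \frac{5}{9} - - \frac{4160}{3} = \frac{5}{9} + \frac{4160}{3} = \frac{12485}{9} \approx 1387.2$)
$q{\left(Z \right)} = 1 + \frac{116}{Z}$ ($q{\left(Z \right)} = \frac{116}{Z} + 1 = 1 + \frac{116}{Z}$)
$\frac{J}{q{\left(-168 \right)}} = \frac{12485}{9 \frac{116 - 168}{-168}} = \frac{12485}{9 \left(\left(- \frac{1}{168}\right) \left(-52\right)\right)} = \frac{12485}{9 \cdot \frac{13}{42}} = \frac{12485}{9} \cdot \frac{42}{13} = \frac{174790}{39}$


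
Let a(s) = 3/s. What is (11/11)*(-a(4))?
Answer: -3/4 ≈ -0.75000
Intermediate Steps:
(11/11)*(-a(4)) = (11/11)*(-3/4) = (11*(1/11))*(-3/4) = 1*(-1*3/4) = 1*(-3/4) = -3/4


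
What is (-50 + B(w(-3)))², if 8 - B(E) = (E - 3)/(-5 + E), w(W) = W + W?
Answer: 221841/121 ≈ 1833.4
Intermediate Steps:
w(W) = 2*W
B(E) = 8 - (-3 + E)/(-5 + E) (B(E) = 8 - (E - 3)/(-5 + E) = 8 - (-3 + E)/(-5 + E))
(-50 + B(w(-3)))² = (-50 + (-37 + 7*(2*(-3)))/(-5 + 2*(-3)))² = (-50 + (-37 + 7*(-6))/(-5 - 6))² = (-50 + (-37 - 42)/(-11))² = (-50 - 1/11*(-79))² = (-50 + 79/11)² = (-471/11)² = 221841/121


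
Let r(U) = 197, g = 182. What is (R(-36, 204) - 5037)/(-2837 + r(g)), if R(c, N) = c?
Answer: 1691/880 ≈ 1.9216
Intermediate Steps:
(R(-36, 204) - 5037)/(-2837 + r(g)) = (-36 - 5037)/(-2837 + 197) = -5073/(-2640) = -5073*(-1/2640) = 1691/880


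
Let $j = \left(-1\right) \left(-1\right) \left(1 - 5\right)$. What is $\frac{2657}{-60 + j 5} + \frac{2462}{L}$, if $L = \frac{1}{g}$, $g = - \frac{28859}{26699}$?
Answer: $- \frac{5755007883}{2135920} \approx -2694.4$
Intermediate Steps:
$j = -4$ ($j = 1 \left(-4\right) = -4$)
$g = - \frac{28859}{26699}$ ($g = \left(-28859\right) \frac{1}{26699} = - \frac{28859}{26699} \approx -1.0809$)
$L = - \frac{26699}{28859}$ ($L = \frac{1}{- \frac{28859}{26699}} = - \frac{26699}{28859} \approx -0.92515$)
$\frac{2657}{-60 + j 5} + \frac{2462}{L} = \frac{2657}{-60 - 20} + \frac{2462}{- \frac{26699}{28859}} = \frac{2657}{-60 - 20} + 2462 \left(- \frac{28859}{26699}\right) = \frac{2657}{-80} - \frac{71050858}{26699} = 2657 \left(- \frac{1}{80}\right) - \frac{71050858}{26699} = - \frac{2657}{80} - \frac{71050858}{26699} = - \frac{5755007883}{2135920}$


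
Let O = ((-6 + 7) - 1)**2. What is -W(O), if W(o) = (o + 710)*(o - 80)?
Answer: 56800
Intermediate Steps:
O = 0 (O = (1 - 1)**2 = 0**2 = 0)
W(o) = (-80 + o)*(710 + o) (W(o) = (710 + o)*(-80 + o) = (-80 + o)*(710 + o))
-W(O) = -(-56800 + 0**2 + 630*0) = -(-56800 + 0 + 0) = -1*(-56800) = 56800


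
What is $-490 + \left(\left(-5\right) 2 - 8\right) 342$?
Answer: $-6646$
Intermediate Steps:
$-490 + \left(\left(-5\right) 2 - 8\right) 342 = -490 + \left(-10 - 8\right) 342 = -490 - 6156 = -6646$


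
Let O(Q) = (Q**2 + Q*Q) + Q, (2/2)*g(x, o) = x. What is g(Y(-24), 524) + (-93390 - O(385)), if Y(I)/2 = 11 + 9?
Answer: -390185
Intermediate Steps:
Y(I) = 40 (Y(I) = 2*(11 + 9) = 2*20 = 40)
g(x, o) = x
O(Q) = Q + 2*Q**2 (O(Q) = (Q**2 + Q**2) + Q = 2*Q**2 + Q = Q + 2*Q**2)
g(Y(-24), 524) + (-93390 - O(385)) = 40 + (-93390 - 385*(1 + 2*385)) = 40 + (-93390 - 385*(1 + 770)) = 40 + (-93390 - 385*771) = 40 + (-93390 - 1*296835) = 40 + (-93390 - 296835) = 40 - 390225 = -390185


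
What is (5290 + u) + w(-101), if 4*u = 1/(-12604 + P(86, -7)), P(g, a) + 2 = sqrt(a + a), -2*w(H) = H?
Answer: 1697331054947/317822500 - I*sqrt(14)/635645000 ≈ 5340.5 - 5.8864e-9*I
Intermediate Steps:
w(H) = -H/2
P(g, a) = -2 + sqrt(2)*sqrt(a) (P(g, a) = -2 + sqrt(a + a) = -2 + sqrt(2*a) = -2 + sqrt(2)*sqrt(a))
u = 1/(4*(-12606 + I*sqrt(14))) (u = 1/(4*(-12604 + (-2 + sqrt(2)*sqrt(-7)))) = 1/(4*(-12604 + (-2 + sqrt(2)*(I*sqrt(7))))) = 1/(4*(-12604 + (-2 + I*sqrt(14)))) = 1/(4*(-12606 + I*sqrt(14))) ≈ -1.9832e-5 - 5.8864e-9*I)
(5290 + u) + w(-101) = (5290 + (-6303/317822500 - I*sqrt(14)/635645000)) - 1/2*(-101) = (1681281018697/317822500 - I*sqrt(14)/635645000) + 101/2 = 1697331054947/317822500 - I*sqrt(14)/635645000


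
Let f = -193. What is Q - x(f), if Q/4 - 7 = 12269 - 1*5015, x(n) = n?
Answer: 29237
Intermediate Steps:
Q = 29044 (Q = 28 + 4*(12269 - 1*5015) = 28 + 4*(12269 - 5015) = 28 + 4*7254 = 28 + 29016 = 29044)
Q - x(f) = 29044 - 1*(-193) = 29044 + 193 = 29237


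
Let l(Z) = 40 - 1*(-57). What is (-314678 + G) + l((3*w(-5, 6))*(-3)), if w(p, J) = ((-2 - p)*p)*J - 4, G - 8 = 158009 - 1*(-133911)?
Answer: -22653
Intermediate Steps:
G = 291928 (G = 8 + (158009 - 1*(-133911)) = 8 + (158009 + 133911) = 8 + 291920 = 291928)
w(p, J) = -4 + J*p*(-2 - p) (w(p, J) = (p*(-2 - p))*J - 4 = J*p*(-2 - p) - 4 = -4 + J*p*(-2 - p))
l(Z) = 97 (l(Z) = 40 + 57 = 97)
(-314678 + G) + l((3*w(-5, 6))*(-3)) = (-314678 + 291928) + 97 = -22750 + 97 = -22653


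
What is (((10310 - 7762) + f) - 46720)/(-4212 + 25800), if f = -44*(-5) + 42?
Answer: -21955/10794 ≈ -2.0340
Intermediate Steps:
f = 262 (f = 220 + 42 = 262)
(((10310 - 7762) + f) - 46720)/(-4212 + 25800) = (((10310 - 7762) + 262) - 46720)/(-4212 + 25800) = ((2548 + 262) - 46720)/21588 = (2810 - 46720)*(1/21588) = -43910*1/21588 = -21955/10794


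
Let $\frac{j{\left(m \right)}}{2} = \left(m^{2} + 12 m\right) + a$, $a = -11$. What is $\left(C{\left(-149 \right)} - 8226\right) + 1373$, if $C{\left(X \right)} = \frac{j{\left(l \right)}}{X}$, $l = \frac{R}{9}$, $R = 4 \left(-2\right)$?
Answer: $- \frac{82705475}{12069} \approx -6852.7$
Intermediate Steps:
$R = -8$
$l = - \frac{8}{9} \approx -0.88889$
$j{\left(m \right)} = -22 + 2 m^{2} + 24 m$ ($j{\left(m \right)} = 2 \left(\left(m^{2} + 12 m\right) - 11\right) = 2 \left(-11 + m^{2} + 12 m\right) = -22 + 2 m^{2} + 24 m$)
$C{\left(X \right)} = - \frac{3382}{81 X}$ ($C{\left(X \right)} = \frac{-22 + 2 \left(- \frac{8}{9}\right)^{2} + 24 \left(- \frac{8}{9}\right)}{X} = \frac{-22 + 2 \cdot \frac{64}{81} - \frac{64}{3}}{X} = \frac{-22 + \frac{128}{81} - \frac{64}{3}}{X} = - \frac{3382}{81 X}$)
$\left(C{\left(-149 \right)} - 8226\right) + 1373 = \left(- \frac{3382}{81 \left(-149\right)} - 8226\right) + 1373 = \left(\left(- \frac{3382}{81}\right) \left(- \frac{1}{149}\right) - 8226\right) + 1373 = \left(\frac{3382}{12069} - 8226\right) + 1373 = - \frac{99276212}{12069} + 1373 = - \frac{82705475}{12069}$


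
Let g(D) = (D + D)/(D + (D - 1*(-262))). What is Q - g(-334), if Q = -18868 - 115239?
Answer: -27224055/203 ≈ -1.3411e+5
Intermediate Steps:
g(D) = 2*D/(262 + 2*D) (g(D) = (2*D)/(D + (D + 262)) = (2*D)/(D + (262 + D)) = (2*D)/(262 + 2*D) = 2*D/(262 + 2*D))
Q = -134107
Q - g(-334) = -134107 - (-334)/(131 - 334) = -134107 - (-334)/(-203) = -134107 - (-334)*(-1)/203 = -134107 - 1*334/203 = -134107 - 334/203 = -27224055/203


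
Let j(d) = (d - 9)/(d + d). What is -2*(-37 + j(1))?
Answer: 82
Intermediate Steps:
j(d) = (-9 + d)/(2*d) (j(d) = (-9 + d)/((2*d)) = (-9 + d)*(1/(2*d)) = (-9 + d)/(2*d))
-2*(-37 + j(1)) = -2*(-37 + (½)*(-9 + 1)/1) = -2*(-37 + (½)*1*(-8)) = -2*(-37 - 4) = -2*(-41) = 82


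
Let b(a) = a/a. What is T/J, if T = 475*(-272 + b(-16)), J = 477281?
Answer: -128725/477281 ≈ -0.26970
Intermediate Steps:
b(a) = 1
T = -128725 (T = 475*(-272 + 1) = 475*(-271) = -128725)
T/J = -128725/477281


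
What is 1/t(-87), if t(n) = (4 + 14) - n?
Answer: 1/105 ≈ 0.0095238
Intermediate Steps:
t(n) = 18 - n
1/t(-87) = 1/(18 - 1*(-87)) = 1/(18 + 87) = 1/105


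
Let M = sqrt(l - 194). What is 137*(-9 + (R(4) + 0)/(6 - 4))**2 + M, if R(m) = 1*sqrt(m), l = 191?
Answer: 8768 + I*sqrt(3) ≈ 8768.0 + 1.732*I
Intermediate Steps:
R(m) = sqrt(m)
M = I*sqrt(3) (M = sqrt(191 - 194) = sqrt(-3) = I*sqrt(3) ≈ 1.732*I)
137*(-9 + (R(4) + 0)/(6 - 4))**2 + M = 137*(-9 + (sqrt(4) + 0)/(6 - 4))**2 + I*sqrt(3) = 137*(-9 + (2 + 0)/2)**2 + I*sqrt(3) = 137*(-9 + 2*(1/2))**2 + I*sqrt(3) = 137*(-9 + 1)**2 + I*sqrt(3) = 137*(-8)**2 + I*sqrt(3) = 137*64 + I*sqrt(3) = 8768 + I*sqrt(3)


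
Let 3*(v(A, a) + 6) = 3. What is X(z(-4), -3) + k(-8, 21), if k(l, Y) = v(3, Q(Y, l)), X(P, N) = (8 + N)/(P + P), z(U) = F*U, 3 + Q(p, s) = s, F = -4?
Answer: -155/32 ≈ -4.8438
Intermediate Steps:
Q(p, s) = -3 + s
z(U) = -4*U
X(P, N) = (8 + N)/(2*P) (X(P, N) = (8 + N)/((2*P)) = (8 + N)*(1/(2*P)) = (8 + N)/(2*P))
v(A, a) = -5 (v(A, a) = -6 + (1/3)*3 = -6 + 1 = -5)
k(l, Y) = -5
X(z(-4), -3) + k(-8, 21) = (8 - 3)/(2*((-4*(-4)))) - 5 = (1/2)*5/16 - 5 = (1/2)*(1/16)*5 - 5 = 5/32 - 5 = -155/32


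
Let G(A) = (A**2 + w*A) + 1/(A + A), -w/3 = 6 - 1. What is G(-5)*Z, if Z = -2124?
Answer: -1060938/5 ≈ -2.1219e+5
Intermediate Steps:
w = -15 (w = -3*(6 - 1) = -3*5 = -15)
G(A) = A**2 + 1/(2*A) - 15*A (G(A) = (A**2 - 15*A) + 1/(A + A) = (A**2 - 15*A) + 1/(2*A) = A**2 + 1/(2*A) - 15*A)
G(-5)*Z = ((-5)**2 + (1/2)/(-5) - 15*(-5))*(-2124) = (25 + (1/2)*(-1/5) + 75)*(-2124) = (25 - 1/10 + 75)*(-2124) = (999/10)*(-2124) = -1060938/5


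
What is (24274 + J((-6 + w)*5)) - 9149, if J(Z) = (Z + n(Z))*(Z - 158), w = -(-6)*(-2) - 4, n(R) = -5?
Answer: 45945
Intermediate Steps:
w = -16 (w = -2*6 - 4 = -12 - 4 = -16)
J(Z) = (-158 + Z)*(-5 + Z) (J(Z) = (Z - 5)*(Z - 158) = (-5 + Z)*(-158 + Z) = (-158 + Z)*(-5 + Z))
(24274 + J((-6 + w)*5)) - 9149 = (24274 + (790 + ((-6 - 16)*5)² - 163*(-6 - 16)*5)) - 9149 = (24274 + (790 + (-22*5)² - (-3586)*5)) - 9149 = (24274 + (790 + (-110)² - 163*(-110))) - 9149 = (24274 + (790 + 12100 + 17930)) - 9149 = (24274 + 30820) - 9149 = 55094 - 9149 = 45945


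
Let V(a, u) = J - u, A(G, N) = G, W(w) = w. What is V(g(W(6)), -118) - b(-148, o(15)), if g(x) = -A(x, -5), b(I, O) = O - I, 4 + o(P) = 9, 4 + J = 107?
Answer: 68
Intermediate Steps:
J = 103 (J = -4 + 107 = 103)
o(P) = 5 (o(P) = -4 + 9 = 5)
g(x) = -x
V(a, u) = 103 - u
V(g(W(6)), -118) - b(-148, o(15)) = (103 - 1*(-118)) - (5 - 1*(-148)) = (103 + 118) - (5 + 148) = 221 - 1*153 = 221 - 153 = 68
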